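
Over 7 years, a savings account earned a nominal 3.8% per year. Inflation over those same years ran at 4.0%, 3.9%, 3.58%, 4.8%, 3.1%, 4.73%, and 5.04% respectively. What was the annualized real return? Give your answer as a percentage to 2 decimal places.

-0.35%

Cumulative inflation factor: 1.040 × 1.039 × 1.0358 × 1.048 × 1.031 × 1.0473 × 1.0504 ≈ 1.33036.
Nominal growth factor: 1.29832. Real growth factor = 1.29832 / 1.33036 ≈ 0.97591.
Annualized: 0.97591^(1/7) − 1 ≈ -0.00348.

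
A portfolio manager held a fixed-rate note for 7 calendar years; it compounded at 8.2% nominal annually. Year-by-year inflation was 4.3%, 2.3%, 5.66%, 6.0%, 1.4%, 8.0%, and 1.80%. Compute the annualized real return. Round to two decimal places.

3.86%

Cumulative inflation factor: 1.043 × 1.023 × 1.0566 × 1.060 × 1.014 × 1.080 × 1.0180 ≈ 1.33225.
Nominal growth factor: 1.73616. Real growth factor = 1.73616 / 1.33225 ≈ 1.30318.
Annualized: 1.30318^(1/7) − 1 ≈ 0.03855.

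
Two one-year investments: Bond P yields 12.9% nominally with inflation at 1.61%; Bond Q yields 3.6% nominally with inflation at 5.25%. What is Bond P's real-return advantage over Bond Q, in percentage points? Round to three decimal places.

12.679

Bond P real return: 1.129/1.0161 − 1 = 11.1111%.
Bond Q real return: 1.036/1.0525 − 1 = -1.5677%.
Difference: 11.1111 − (-1.5677) = 12.6788 pp.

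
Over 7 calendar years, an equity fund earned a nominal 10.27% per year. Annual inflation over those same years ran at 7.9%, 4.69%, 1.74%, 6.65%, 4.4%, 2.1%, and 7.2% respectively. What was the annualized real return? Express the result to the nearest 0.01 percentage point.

Cumulative inflation factor: 1.079 × 1.0469 × 1.0174 × 1.0665 × 1.044 × 1.021 × 1.072 ≈ 1.40056.
Nominal growth factor: 1.98245. Real growth factor = 1.98245 / 1.40056 ≈ 1.41547.
Annualized: 1.41547^(1/7) − 1 ≈ 0.05089.

5.09%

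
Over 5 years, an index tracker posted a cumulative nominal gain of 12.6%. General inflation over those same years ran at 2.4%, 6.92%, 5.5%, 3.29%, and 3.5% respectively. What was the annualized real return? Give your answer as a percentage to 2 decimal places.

-1.83%

Cumulative inflation factor: 1.024 × 1.0692 × 1.055 × 1.0329 × 1.035 ≈ 1.23484.
Nominal growth factor: 1.12600. Real growth factor = 1.12600 / 1.23484 ≈ 0.91186.
Annualized: 0.91186^(1/5) − 1 ≈ -0.01828.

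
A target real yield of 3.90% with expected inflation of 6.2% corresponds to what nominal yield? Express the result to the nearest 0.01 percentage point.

By the Fisher equation, 1 + r_nom = (1 + 3.90%)(1 + 6.2%) = 1.0390 × 1.062 = 1.103418.
So r_nom = 10.3418%.

10.34%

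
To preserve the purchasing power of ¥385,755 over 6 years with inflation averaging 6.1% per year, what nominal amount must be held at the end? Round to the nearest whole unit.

Cumulative price-level factor: (1+6.1%)^6 ≈ 1.4265674267.
The nominal amount required is ¥385,755 scaled up by that factor.

¥550,306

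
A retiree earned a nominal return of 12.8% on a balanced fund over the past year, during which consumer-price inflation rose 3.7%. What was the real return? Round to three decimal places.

8.775%

Real return via the Fisher equation: (1 + 12.8%)/(1 + 3.7%) − 1 = 1.128/1.037 − 1 ≈ 0.08775.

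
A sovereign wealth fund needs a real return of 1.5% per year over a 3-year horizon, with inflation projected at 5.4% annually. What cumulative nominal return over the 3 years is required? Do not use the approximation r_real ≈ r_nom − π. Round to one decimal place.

Required annual nominal rate: (1+1.5%)(1+5.4%) − 1 = 6.981%.
Cumulative over 3 years: (1 + 0.06981)^3 − 1 ≈ 0.22439.

22.4%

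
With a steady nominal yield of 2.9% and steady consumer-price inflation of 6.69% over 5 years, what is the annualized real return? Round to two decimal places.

-3.55%

With constant rates the annual real return is the same each year: (1+2.9%)/(1+6.69%) − 1 = -0.03552.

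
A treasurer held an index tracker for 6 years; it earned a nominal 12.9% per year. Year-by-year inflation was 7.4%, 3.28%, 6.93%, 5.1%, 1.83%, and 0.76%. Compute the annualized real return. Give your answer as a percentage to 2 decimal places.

Cumulative inflation factor: 1.074 × 1.0328 × 1.0693 × 1.051 × 1.0183 × 1.0076 ≈ 1.27905.
Nominal growth factor: 2.07092. Real growth factor = 2.07092 / 1.27905 ≈ 1.61911.
Annualized: 1.61911^(1/6) − 1 ≈ 0.08363.

8.36%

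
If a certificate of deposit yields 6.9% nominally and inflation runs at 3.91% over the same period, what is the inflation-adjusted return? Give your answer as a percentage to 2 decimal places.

2.88%

Real return via the Fisher equation: (1 + 6.9%)/(1 + 3.91%) − 1 = 1.069/1.0391 − 1 ≈ 0.02877.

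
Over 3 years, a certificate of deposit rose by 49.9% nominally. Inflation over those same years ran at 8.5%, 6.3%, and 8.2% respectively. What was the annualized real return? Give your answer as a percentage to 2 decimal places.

6.30%

Cumulative inflation factor: 1.085 × 1.063 × 1.082 ≈ 1.24793.
Nominal growth factor: 1.49900. Real growth factor = 1.49900 / 1.24793 ≈ 1.20119.
Annualized: 1.20119^(1/3) − 1 ≈ 0.06301.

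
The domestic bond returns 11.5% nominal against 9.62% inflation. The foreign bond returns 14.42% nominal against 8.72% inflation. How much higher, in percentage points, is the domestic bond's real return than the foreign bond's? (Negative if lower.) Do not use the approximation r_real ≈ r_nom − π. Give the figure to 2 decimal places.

-3.53

The domestic bond real return: 1.115/1.0962 − 1 = 1.715%.
The foreign bond real return: 1.1442/1.0872 − 1 = 5.243%.
Difference: 1.715 − 5.243 = -3.528 pp.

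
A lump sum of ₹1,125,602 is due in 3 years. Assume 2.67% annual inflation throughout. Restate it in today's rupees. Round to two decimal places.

₹1,040,049.88

Price-level factor over 3 years: (1 + 2.67%)^3 ≈ 1.0822577042.
Purchasing power today: ₹1,125,602 divided by that factor.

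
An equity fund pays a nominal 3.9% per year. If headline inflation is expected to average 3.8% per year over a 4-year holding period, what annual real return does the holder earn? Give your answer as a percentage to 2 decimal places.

0.10%

With constant rates the annual real return is the same each year: (1+3.9%)/(1+3.8%) − 1 = 0.00096.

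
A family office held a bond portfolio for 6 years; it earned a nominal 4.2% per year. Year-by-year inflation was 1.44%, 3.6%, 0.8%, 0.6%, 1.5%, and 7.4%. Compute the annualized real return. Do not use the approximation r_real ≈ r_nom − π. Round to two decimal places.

1.63%

Cumulative inflation factor: 1.0144 × 1.036 × 1.008 × 1.006 × 1.015 × 1.074 ≈ 1.16171.
Nominal growth factor: 1.27999. Real growth factor = 1.27999 / 1.16171 ≈ 1.10181.
Annualized: 1.10181^(1/6) − 1 ≈ 0.01629.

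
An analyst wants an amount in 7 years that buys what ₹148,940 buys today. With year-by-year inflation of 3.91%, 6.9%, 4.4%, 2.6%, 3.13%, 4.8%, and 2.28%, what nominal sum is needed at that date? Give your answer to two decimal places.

₹195,898.58

Cumulative price-level factor: 1.0391 × 1.069 × 1.044 × 1.026 × 1.0313 × 1.048 × 1.0228 ≈ 1.3152851876.
The nominal amount required is ₹148,940 scaled up by that factor.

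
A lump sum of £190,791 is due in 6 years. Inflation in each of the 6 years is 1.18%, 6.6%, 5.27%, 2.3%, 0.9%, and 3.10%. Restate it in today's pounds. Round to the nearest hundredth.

Price-level factor over 6 years: 1.0118 × 1.066 × 1.0527 × 1.023 × 1.009 × 1.0310 ≈ 1.2083200111.
Purchasing power today: £190,791 divided by that factor.

£157,897.74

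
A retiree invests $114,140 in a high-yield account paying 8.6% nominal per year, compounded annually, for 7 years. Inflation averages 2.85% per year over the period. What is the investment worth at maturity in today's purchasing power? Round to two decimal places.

$167,038.50

Nominal value at maturity: $114,140 × (1 + 8.6%)^7 ≈ $203,351.16.
Price-level factor over 7 years: (1 + 2.85%)^7 ≈ 1.2173909593.
Dividing the nominal maturity value by the price-level factor gives the value in today's money.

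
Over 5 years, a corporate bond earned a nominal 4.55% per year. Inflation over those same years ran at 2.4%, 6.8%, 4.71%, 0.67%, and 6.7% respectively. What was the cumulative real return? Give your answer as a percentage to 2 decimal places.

1.55%

Cumulative inflation factor: 1.024 × 1.068 × 1.0471 × 1.0067 × 1.067 ≈ 1.23005.
Nominal growth factor: 1.24917. Real growth factor = 1.24917 / 1.23005 ≈ 1.01554.
Total real return ≈ 1.5538%.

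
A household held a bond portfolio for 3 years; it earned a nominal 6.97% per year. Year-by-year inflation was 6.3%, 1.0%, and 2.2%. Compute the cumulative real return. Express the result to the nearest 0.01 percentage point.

Cumulative inflation factor: 1.063 × 1.010 × 1.022 ≈ 1.09725.
Nominal growth factor: 1.22401. Real growth factor = 1.22401 / 1.09725 ≈ 1.11553.
Total real return ≈ 11.5528%.

11.55%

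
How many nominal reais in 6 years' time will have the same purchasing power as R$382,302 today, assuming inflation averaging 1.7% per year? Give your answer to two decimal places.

R$422,992.13

Cumulative price-level factor: (1+1.7%)^6 ≈ 1.1064345214.
Multiplying R$382,302 by the price-level factor gives the future nominal sum.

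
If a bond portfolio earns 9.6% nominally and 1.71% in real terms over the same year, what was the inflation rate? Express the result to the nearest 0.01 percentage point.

7.76%

From (1+r_nom) = (1+r_real)(1+π), we get 1+π = (1 + 9.6%)/(1 + 1.71%) = 1.096/1.0171 ≈ 1.07757.
So π ≈ 7.7573%.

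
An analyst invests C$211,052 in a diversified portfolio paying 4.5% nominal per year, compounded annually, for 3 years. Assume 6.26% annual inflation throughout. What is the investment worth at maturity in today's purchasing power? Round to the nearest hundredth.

C$200,737.68

Nominal value at maturity: C$211,052 × (1 + 4.5%)^3 ≈ C$240,845.39.
Price-level factor over 3 years: (1 + 6.26%)^3 ≈ 1.1998015944.
Dividing the nominal maturity value by the price-level factor gives the value in today's money.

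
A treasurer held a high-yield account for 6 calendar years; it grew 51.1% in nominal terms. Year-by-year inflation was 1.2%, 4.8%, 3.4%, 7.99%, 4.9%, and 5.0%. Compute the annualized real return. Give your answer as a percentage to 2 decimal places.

Cumulative inflation factor: 1.012 × 1.048 × 1.034 × 1.0799 × 1.049 × 1.050 ≈ 1.30440.
Nominal growth factor: 1.51100. Real growth factor = 1.51100 / 1.30440 ≈ 1.15839.
Annualized: 1.15839^(1/6) − 1 ≈ 0.02481.

2.48%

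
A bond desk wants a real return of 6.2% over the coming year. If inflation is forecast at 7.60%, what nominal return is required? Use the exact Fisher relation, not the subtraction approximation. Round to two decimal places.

14.27%

By the Fisher equation, 1 + r_nom = (1 + 6.2%)(1 + 7.60%) = 1.062 × 1.0760 = 1.142712.
So r_nom = 14.2712%.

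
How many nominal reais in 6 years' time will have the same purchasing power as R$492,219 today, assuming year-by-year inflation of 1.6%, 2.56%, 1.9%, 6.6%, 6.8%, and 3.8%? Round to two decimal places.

Cumulative price-level factor: 1.016 × 1.0256 × 1.019 × 1.066 × 1.068 × 1.038 ≈ 1.2547919245.
The nominal amount required is R$492,219 scaled up by that factor.

R$617,632.43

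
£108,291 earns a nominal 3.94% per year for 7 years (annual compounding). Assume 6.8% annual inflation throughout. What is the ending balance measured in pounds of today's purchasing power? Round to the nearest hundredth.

Nominal value at maturity: £108,291 × (1 + 3.94%)^7 ≈ £141,929.07.
Price-level factor over 7 years: (1 + 6.8%)^7 ≈ 1.5848886996.
The maturity value deflated by that factor is the answer in today's purchasing power.

£89,551.44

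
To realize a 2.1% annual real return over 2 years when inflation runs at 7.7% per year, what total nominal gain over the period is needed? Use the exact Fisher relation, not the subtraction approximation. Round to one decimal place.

Required annual nominal rate: (1+2.1%)(1+7.7%) − 1 = 9.9617%.
Cumulative over 2 years: (1 + 0.099617)^2 − 1 ≈ 0.20916.

20.9%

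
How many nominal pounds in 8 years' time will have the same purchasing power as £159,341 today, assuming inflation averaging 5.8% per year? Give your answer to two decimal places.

Cumulative price-level factor: (1+5.8%)^8 ≈ 1.5699482664.
The nominal amount required is £159,341 scaled up by that factor.

£250,157.13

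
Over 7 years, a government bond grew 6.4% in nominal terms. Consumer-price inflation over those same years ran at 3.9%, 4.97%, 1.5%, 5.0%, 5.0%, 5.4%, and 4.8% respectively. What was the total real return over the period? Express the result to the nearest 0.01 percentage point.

Cumulative inflation factor: 1.039 × 1.0497 × 1.015 × 1.050 × 1.050 × 1.054 × 1.048 ≈ 1.34812.
Nominal growth factor: 1.06400. Real growth factor = 1.06400 / 1.34812 ≈ 0.78925.
Total real return ≈ -21.0750%.

-21.08%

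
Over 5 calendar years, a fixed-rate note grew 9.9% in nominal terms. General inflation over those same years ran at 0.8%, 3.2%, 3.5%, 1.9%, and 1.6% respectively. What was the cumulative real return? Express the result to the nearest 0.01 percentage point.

Cumulative inflation factor: 1.008 × 1.032 × 1.035 × 1.019 × 1.016 ≈ 1.11468.
Nominal growth factor: 1.09900. Real growth factor = 1.09900 / 1.11468 ≈ 0.98594.
Total real return ≈ -1.4063%.

-1.41%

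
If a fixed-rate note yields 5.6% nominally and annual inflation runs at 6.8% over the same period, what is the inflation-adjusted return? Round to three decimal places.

Real return via the Fisher equation: (1 + 5.6%)/(1 + 6.8%) − 1 = 1.056/1.068 − 1 ≈ -0.01124.

-1.124%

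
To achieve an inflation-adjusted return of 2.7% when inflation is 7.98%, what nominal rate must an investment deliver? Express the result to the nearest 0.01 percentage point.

10.90%

By the Fisher equation, 1 + r_nom = (1 + 2.7%)(1 + 7.98%) = 1.027 × 1.0798 = 1.1089546.
So r_nom = 10.89546%.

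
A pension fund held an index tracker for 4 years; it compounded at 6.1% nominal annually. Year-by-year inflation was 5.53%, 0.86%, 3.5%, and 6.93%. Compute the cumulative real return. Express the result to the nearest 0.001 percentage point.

Cumulative inflation factor: 1.0553 × 1.0086 × 1.035 × 1.0693 ≈ 1.17797.
Nominal growth factor: 1.26725. Real growth factor = 1.26725 / 1.17797 ≈ 1.07579.
Total real return ≈ 7.5788%.

7.579%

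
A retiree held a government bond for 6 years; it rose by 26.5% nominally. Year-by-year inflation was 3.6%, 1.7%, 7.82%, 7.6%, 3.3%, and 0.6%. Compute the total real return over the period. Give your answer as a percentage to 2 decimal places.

Cumulative inflation factor: 1.036 × 1.017 × 1.0782 × 1.076 × 1.033 × 1.006 ≈ 1.27025.
Nominal growth factor: 1.26500. Real growth factor = 1.26500 / 1.27025 ≈ 0.99586.
Total real return ≈ -0.4136%.

-0.41%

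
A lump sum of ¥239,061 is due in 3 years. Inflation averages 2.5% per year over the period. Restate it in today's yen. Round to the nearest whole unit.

¥221,992

Price-level factor over 3 years: (1 + 2.5%)^3 = 1.076890625.
Purchasing power today: ¥239,061 divided by that factor.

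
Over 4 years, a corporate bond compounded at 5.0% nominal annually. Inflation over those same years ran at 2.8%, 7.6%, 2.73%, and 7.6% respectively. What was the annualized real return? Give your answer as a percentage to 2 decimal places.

Cumulative inflation factor: 1.028 × 1.076 × 1.0273 × 1.076 ≈ 1.22269.
Nominal growth factor: 1.21551. Real growth factor = 1.21551 / 1.22269 ≈ 0.99413.
Annualized: 0.99413^(1/4) − 1 ≈ -0.00147.

-0.15%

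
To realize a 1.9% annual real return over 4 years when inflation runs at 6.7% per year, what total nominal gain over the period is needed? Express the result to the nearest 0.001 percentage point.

39.751%

Required annual nominal rate: (1+1.9%)(1+6.7%) − 1 = 8.7273%.
Cumulative over 4 years: (1 + 0.087273)^4 − 1 ≈ 0.39751.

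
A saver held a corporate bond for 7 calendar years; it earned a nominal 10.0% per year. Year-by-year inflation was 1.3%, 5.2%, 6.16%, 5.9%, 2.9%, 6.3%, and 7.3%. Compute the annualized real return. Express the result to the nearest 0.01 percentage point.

Cumulative inflation factor: 1.013 × 1.052 × 1.0616 × 1.059 × 1.029 × 1.063 × 1.073 ≈ 1.40615.
Nominal growth factor: 1.94872. Real growth factor = 1.94872 / 1.40615 ≈ 1.38586.
Annualized: 1.38586^(1/7) − 1 ≈ 0.04772.

4.77%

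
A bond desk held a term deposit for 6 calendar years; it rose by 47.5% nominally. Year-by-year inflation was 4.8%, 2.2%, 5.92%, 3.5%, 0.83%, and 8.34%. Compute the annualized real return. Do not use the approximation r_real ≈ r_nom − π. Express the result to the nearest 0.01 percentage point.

2.36%

Cumulative inflation factor: 1.048 × 1.022 × 1.0592 × 1.035 × 1.0083 × 1.0834 ≈ 1.28265.
Nominal growth factor: 1.47500. Real growth factor = 1.47500 / 1.28265 ≈ 1.14996.
Annualized: 1.14996^(1/6) − 1 ≈ 0.02356.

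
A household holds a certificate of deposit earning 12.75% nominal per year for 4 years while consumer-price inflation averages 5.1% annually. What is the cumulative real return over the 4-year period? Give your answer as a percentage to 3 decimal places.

The annual real rate is (1+12.75%)/(1+5.1%) − 1 = 7.2788%.
Compounded over 4 years: (1 + 0.072788)^4 − 1 ≈ 0.32451.

32.451%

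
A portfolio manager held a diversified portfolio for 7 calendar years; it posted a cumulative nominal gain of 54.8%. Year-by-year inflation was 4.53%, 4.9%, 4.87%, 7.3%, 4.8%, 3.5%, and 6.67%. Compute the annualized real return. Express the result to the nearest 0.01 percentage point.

1.16%

Cumulative inflation factor: 1.0453 × 1.049 × 1.0487 × 1.073 × 1.048 × 1.035 × 1.0667 ≈ 1.42762.
Nominal growth factor: 1.54800. Real growth factor = 1.54800 / 1.42762 ≈ 1.08433.
Annualized: 1.08433^(1/7) − 1 ≈ 0.01163.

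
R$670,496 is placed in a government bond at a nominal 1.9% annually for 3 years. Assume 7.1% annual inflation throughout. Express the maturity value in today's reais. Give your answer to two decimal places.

Nominal value at maturity: R$670,496 × (1 + 1.9%)^3 ≈ R$709,445.02.
Price-level factor over 3 years: (1 + 7.1%)^3 = 1.228480911.
Dividing the nominal maturity value by the price-level factor gives the value in today's money.

R$577,497.80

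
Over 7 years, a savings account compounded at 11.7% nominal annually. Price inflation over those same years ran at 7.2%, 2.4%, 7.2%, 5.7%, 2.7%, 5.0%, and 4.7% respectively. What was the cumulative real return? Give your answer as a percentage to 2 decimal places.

Cumulative inflation factor: 1.072 × 1.024 × 1.072 × 1.057 × 1.027 × 1.050 × 1.047 ≈ 1.40434.
Nominal growth factor: 2.16956. Real growth factor = 2.16956 / 1.40434 ≈ 1.54490.
Total real return ≈ 54.4903%.

54.49%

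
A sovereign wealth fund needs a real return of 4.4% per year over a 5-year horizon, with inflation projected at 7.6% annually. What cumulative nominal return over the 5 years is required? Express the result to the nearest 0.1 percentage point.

Required annual nominal rate: (1+4.4%)(1+7.6%) − 1 = 12.3344%.
Cumulative over 5 years: (1 + 0.123344)^5 − 1 ≈ 0.78881.

78.9%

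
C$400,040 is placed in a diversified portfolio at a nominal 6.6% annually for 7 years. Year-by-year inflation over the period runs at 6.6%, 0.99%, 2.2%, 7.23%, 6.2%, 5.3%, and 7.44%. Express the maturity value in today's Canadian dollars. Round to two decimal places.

C$441,450.67

Nominal value at maturity: C$400,040 × (1 + 6.6%)^7 ≈ C$625,754.31.
Price-level factor over 7 years: 1.066 × 1.0099 × 1.022 × 1.0723 × 1.062 × 1.053 × 1.0744 ≈ 1.4174954263.
Dividing the nominal maturity value by the price-level factor gives the value in today's money.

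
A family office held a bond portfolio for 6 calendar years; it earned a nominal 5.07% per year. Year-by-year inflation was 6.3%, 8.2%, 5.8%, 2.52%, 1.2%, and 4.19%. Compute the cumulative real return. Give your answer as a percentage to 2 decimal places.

2.28%

Cumulative inflation factor: 1.063 × 1.082 × 1.058 × 1.0252 × 1.012 × 1.0419 ≈ 1.31541.
Nominal growth factor: 1.34546. Real growth factor = 1.34546 / 1.31541 ≈ 1.02285.
Total real return ≈ 2.2848%.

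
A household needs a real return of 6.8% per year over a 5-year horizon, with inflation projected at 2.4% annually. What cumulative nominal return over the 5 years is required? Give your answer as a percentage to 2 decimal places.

Required annual nominal rate: (1+6.8%)(1+2.4%) − 1 = 9.3632%.
Cumulative over 5 years: (1 + 0.093632)^5 − 1 ≈ 0.56443.

56.44%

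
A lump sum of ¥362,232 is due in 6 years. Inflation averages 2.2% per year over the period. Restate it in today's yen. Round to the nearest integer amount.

Price-level factor over 6 years: (1 + 2.2%)^6 ≈ 1.1394765049.
Purchasing power today: ¥362,232 divided by that factor.

¥317,893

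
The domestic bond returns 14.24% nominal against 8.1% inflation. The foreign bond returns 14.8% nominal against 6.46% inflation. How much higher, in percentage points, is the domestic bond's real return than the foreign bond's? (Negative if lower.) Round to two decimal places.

The domestic bond real return: 1.1424/1.081 − 1 = 5.680%.
The foreign bond real return: 1.148/1.0646 − 1 = 7.834%.
Difference: 5.680 − 7.834 = -2.154 pp.

-2.15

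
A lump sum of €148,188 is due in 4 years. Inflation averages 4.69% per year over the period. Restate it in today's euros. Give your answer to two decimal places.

€123,365.08

Price-level factor over 4 years: (1 + 4.69%)^4 ≈ 1.2012151451.
Purchasing power today: €148,188 divided by that factor.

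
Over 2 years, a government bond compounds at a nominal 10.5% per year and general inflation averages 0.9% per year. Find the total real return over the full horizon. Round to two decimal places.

19.93%

The annual real rate is (1+10.5%)/(1+0.9%) − 1 = 9.5144%.
Compounded over 2 years: (1 + 0.095144)^2 − 1 ≈ 0.19934.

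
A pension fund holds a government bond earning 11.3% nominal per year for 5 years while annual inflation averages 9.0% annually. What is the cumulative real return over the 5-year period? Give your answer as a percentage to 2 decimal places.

11.01%

The annual real rate is (1+11.3%)/(1+9.0%) − 1 = 2.1101%.
Compounded over 5 years: (1 + 0.021101)^5 − 1 ≈ 0.11005.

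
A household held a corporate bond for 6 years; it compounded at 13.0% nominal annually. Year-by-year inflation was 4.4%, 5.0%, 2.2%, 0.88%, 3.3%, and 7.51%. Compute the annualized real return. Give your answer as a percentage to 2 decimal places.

Cumulative inflation factor: 1.044 × 1.050 × 1.022 × 1.0088 × 1.033 × 1.0751 ≈ 1.25515.
Nominal growth factor: 2.08195. Real growth factor = 2.08195 / 1.25515 ≈ 1.65873.
Annualized: 1.65873^(1/6) − 1 ≈ 0.08800.

8.80%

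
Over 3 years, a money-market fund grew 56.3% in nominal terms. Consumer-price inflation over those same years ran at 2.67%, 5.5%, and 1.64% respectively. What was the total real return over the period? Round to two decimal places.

41.97%

Cumulative inflation factor: 1.0267 × 1.055 × 1.0164 ≈ 1.10093.
Nominal growth factor: 1.56300. Real growth factor = 1.56300 / 1.10093 ≈ 1.41971.
Total real return ≈ 41.9706%.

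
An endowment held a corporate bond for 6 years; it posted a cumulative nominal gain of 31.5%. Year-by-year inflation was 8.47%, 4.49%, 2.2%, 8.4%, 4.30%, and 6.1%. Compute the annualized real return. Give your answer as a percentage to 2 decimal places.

Cumulative inflation factor: 1.0847 × 1.0449 × 1.022 × 1.084 × 1.0430 × 1.061 ≈ 1.38952.
Nominal growth factor: 1.31500. Real growth factor = 1.31500 / 1.38952 ≈ 0.94637.
Annualized: 0.94637^(1/6) − 1 ≈ -0.00914.

-0.91%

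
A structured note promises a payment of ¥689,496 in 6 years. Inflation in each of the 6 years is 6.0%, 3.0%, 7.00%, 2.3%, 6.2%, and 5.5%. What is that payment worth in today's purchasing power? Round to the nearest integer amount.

¥514,935

Price-level factor over 6 years: 1.060 × 1.030 × 1.0700 × 1.023 × 1.062 × 1.055 ≈ 1.3389966108.
Purchasing power today: ¥689,496 divided by that factor.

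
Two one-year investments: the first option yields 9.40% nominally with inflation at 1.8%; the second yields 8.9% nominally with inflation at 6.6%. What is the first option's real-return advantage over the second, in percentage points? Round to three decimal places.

5.308

The first option real return: 1.0940/1.018 − 1 = 7.4656%.
The second real return: 1.089/1.066 − 1 = 2.1576%.
Difference: 7.4656 − 2.1576 = 5.3080 pp.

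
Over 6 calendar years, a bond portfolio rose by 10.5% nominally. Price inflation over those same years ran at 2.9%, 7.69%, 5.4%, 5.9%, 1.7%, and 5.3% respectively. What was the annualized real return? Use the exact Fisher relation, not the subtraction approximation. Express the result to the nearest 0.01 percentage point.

-2.98%

Cumulative inflation factor: 1.029 × 1.0769 × 1.054 × 1.059 × 1.017 × 1.053 ≈ 1.32458.
Nominal growth factor: 1.10500. Real growth factor = 1.10500 / 1.32458 ≈ 0.83423.
Annualized: 0.83423^(1/6) − 1 ≈ -0.02976.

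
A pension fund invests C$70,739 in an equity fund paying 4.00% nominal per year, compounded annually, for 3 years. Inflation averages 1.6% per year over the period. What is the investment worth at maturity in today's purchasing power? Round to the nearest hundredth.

Nominal value at maturity: C$70,739 × (1 + 4.00%)^3 ≈ C$79,571.75.
Price-level factor over 3 years: (1 + 1.6%)^3 = 1.048772096.
The maturity value deflated by that factor is the answer in today's purchasing power.

C$75,871.35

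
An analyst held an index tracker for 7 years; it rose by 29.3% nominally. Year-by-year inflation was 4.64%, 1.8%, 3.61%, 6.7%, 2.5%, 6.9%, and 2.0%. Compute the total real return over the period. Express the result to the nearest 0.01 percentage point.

Cumulative inflation factor: 1.0464 × 1.018 × 1.0361 × 1.067 × 1.025 × 1.069 × 1.020 ≈ 1.31617.
Nominal growth factor: 1.29300. Real growth factor = 1.29300 / 1.31617 ≈ 0.98239.
Total real return ≈ -1.7607%.

-1.76%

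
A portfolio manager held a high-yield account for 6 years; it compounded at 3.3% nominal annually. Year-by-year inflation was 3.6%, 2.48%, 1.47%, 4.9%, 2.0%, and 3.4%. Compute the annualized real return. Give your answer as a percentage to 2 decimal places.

0.32%

Cumulative inflation factor: 1.036 × 1.0248 × 1.0147 × 1.049 × 1.020 × 1.034 ≈ 1.19188.
Nominal growth factor: 1.21507. Real growth factor = 1.21507 / 1.19188 ≈ 1.01946.
Annualized: 1.01946^(1/6) − 1 ≈ 0.00322.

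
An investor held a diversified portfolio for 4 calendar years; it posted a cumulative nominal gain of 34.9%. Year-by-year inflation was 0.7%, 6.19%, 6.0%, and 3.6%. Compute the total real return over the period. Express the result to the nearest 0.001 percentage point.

Cumulative inflation factor: 1.007 × 1.0619 × 1.060 × 1.036 ≈ 1.17430.
Nominal growth factor: 1.34900. Real growth factor = 1.34900 / 1.17430 ≈ 1.14877.
Total real return ≈ 14.8770%.

14.877%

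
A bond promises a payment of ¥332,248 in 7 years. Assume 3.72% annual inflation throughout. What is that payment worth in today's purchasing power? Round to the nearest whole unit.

¥257,291

Price-level factor over 7 years: (1 + 3.72%)^7 ≈ 1.2913309398.
Purchasing power today: ¥332,248 divided by that factor.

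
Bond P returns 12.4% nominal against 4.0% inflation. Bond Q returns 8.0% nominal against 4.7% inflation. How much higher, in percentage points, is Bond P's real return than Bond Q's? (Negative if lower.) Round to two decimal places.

Bond P real return: 1.124/1.040 − 1 = 8.077%.
Bond Q real return: 1.080/1.047 − 1 = 3.152%.
Difference: 8.077 − 3.152 = 4.925 pp.

4.93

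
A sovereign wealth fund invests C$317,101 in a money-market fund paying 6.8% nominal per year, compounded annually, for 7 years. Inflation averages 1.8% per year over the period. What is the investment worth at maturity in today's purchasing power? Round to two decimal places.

C$443,569.76

Nominal value at maturity: C$317,101 × (1 + 6.8%)^7 ≈ C$502,569.79.
Price-level factor over 7 years: (1 + 1.8%)^7 ≈ 1.1330118341.
The maturity value deflated by that factor is the answer in today's purchasing power.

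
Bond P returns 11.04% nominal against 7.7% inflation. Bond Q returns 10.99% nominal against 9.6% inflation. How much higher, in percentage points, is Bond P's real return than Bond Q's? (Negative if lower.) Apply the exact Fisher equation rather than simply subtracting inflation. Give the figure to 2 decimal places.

Bond P real return: 1.1104/1.077 − 1 = 3.101%.
Bond Q real return: 1.1099/1.096 − 1 = 1.268%.
Difference: 3.101 − 1.268 = 1.833 pp.

1.83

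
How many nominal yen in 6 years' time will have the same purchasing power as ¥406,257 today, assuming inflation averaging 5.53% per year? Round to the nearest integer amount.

¥561,121

Cumulative price-level factor: (1+5.53%)^6 ≈ 1.3811970078.
The nominal amount required is ¥406,257 scaled up by that factor.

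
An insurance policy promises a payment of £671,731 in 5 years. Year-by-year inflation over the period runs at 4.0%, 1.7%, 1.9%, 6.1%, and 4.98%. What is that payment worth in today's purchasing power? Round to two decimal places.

£559,557.81

Price-level factor over 5 years: 1.040 × 1.017 × 1.019 × 1.061 × 1.0498 ≈ 1.2004675596.
Purchasing power today: £671,731 divided by that factor.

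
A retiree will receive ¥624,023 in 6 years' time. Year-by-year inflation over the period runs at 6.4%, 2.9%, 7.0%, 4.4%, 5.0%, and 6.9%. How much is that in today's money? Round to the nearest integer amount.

Price-level factor over 6 years: 1.064 × 1.029 × 1.070 × 1.044 × 1.050 × 1.069 ≈ 1.3728032016.
Purchasing power today: ¥624,023 divided by that factor.

¥454,561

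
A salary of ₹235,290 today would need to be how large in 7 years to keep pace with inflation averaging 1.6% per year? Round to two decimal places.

₹262,941.68

Cumulative price-level factor: (1+1.6%)^7 ≈ 1.1175216759.
The nominal amount required is ₹235,290 scaled up by that factor.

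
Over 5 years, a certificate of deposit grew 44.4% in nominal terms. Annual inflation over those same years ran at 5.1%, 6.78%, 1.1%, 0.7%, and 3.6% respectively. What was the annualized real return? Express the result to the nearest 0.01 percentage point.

4.06%

Cumulative inflation factor: 1.051 × 1.0678 × 1.011 × 1.007 × 1.036 ≈ 1.18368.
Nominal growth factor: 1.44400. Real growth factor = 1.44400 / 1.18368 ≈ 1.21993.
Annualized: 1.21993^(1/5) − 1 ≈ 0.04056.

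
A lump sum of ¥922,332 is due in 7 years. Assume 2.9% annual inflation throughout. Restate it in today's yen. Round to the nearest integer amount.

Price-level factor over 7 years: (1 + 2.9%)^7 ≈ 1.2215398048.
Purchasing power today: ¥922,332 divided by that factor.

¥755,057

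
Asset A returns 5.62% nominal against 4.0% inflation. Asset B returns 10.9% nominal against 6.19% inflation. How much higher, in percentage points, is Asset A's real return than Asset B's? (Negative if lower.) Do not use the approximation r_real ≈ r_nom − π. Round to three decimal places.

Asset A real return: 1.0562/1.040 − 1 = 1.5577%.
Asset B real return: 1.109/1.0619 − 1 = 4.4354%.
Difference: 1.5577 − 4.4354 = -2.8777 pp.

-2.878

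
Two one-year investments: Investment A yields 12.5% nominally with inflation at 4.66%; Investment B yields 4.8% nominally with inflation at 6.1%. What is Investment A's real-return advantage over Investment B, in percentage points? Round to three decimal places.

8.716

Investment A real return: 1.125/1.0466 − 1 = 7.4909%.
Investment B real return: 1.048/1.061 − 1 = -1.2253%.
Difference: 7.4909 − (-1.2253) = 8.7162 pp.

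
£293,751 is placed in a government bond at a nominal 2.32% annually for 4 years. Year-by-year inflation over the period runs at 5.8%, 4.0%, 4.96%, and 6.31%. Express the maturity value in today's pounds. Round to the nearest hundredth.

Nominal value at maturity: £293,751 × (1 + 2.32%)^4 ≈ £321,974.50.
Price-level factor over 4 years: 1.058 × 1.040 × 1.0496 × 1.0631 ≈ 1.2277698015.
The maturity value deflated by that factor is the answer in today's purchasing power.

£262,243.38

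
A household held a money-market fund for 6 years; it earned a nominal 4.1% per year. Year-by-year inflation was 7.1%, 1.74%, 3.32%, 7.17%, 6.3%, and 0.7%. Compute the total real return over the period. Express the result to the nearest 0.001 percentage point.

Cumulative inflation factor: 1.071 × 1.0174 × 1.0332 × 1.0717 × 1.063 × 1.007 ≈ 1.29152.
Nominal growth factor: 1.27264. Real growth factor = 1.27264 / 1.29152 ≈ 0.98538.
Total real return ≈ -1.4622%.

-1.462%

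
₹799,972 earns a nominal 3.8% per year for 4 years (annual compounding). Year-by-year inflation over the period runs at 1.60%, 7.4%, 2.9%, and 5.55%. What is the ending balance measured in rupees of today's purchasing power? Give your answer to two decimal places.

Nominal value at maturity: ₹799,972 × (1 + 3.8%)^4 ≈ ₹928,675.95.
Price-level factor over 4 years: 1.0160 × 1.074 × 1.029 × 1.0555 ≈ 1.1851453086.
The maturity value deflated by that factor is the answer in today's purchasing power.

₹783,596.70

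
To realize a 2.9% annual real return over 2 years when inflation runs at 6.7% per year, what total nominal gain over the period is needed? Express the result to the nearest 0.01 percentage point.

20.55%

Required annual nominal rate: (1+2.9%)(1+6.7%) − 1 = 9.7943%.
Cumulative over 2 years: (1 + 0.097943)^2 − 1 ≈ 0.20548.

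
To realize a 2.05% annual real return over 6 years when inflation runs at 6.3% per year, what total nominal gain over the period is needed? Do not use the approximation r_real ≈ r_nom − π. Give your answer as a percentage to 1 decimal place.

Required annual nominal rate: (1+2.05%)(1+6.3%) − 1 = 8.47915%.
Cumulative over 6 years: (1 + 0.0847915)^6 − 1 ≈ 0.62959.

63.0%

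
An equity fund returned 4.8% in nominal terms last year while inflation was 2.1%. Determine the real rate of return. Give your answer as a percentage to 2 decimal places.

Real return via the Fisher equation: (1 + 4.8%)/(1 + 2.1%) − 1 = 1.048/1.021 − 1 ≈ 0.02644.

2.64%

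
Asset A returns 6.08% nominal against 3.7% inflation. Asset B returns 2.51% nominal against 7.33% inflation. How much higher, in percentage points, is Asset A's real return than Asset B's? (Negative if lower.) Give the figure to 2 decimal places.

6.79

Asset A real return: 1.0608/1.037 − 1 = 2.295%.
Asset B real return: 1.0251/1.0733 − 1 = -4.491%.
Difference: 2.295 − (-4.491) = 6.786 pp.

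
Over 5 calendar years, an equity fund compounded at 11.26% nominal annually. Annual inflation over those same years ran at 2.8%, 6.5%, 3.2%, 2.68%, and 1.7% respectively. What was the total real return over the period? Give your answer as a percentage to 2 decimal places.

44.50%

Cumulative inflation factor: 1.028 × 1.065 × 1.032 × 1.0268 × 1.017 ≈ 1.17986.
Nominal growth factor: 1.70489. Real growth factor = 1.70489 / 1.17986 ≈ 1.44499.
Total real return ≈ 44.4994%.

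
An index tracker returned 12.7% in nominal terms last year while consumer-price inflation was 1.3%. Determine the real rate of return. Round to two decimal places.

Real return via the Fisher equation: (1 + 12.7%)/(1 + 1.3%) − 1 = 1.127/1.013 − 1 ≈ 0.11254.

11.25%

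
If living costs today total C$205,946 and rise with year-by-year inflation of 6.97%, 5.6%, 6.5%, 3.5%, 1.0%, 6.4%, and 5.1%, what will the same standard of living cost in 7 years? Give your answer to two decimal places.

C$289,624.27

Cumulative price-level factor: 1.0697 × 1.056 × 1.065 × 1.035 × 1.010 × 1.064 × 1.051 ≈ 1.4063116980.
Multiplying C$205,946 by the price-level factor gives the future nominal sum.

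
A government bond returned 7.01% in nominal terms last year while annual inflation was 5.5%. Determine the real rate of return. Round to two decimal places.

Real return via the Fisher equation: (1 + 7.01%)/(1 + 5.5%) − 1 = 1.0701/1.055 − 1 ≈ 0.01431.

1.43%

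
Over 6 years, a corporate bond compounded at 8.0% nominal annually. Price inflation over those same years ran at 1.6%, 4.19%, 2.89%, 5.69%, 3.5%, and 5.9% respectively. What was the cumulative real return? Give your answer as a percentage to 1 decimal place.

Cumulative inflation factor: 1.016 × 1.0419 × 1.0289 × 1.0569 × 1.035 × 1.059 ≈ 1.26172.
Nominal growth factor: 1.58687. Real growth factor = 1.58687 / 1.26172 ≈ 1.25771.
Total real return ≈ 25.7707%.

25.8%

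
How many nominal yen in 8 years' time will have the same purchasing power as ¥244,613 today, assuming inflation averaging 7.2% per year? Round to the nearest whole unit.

¥426,617

Cumulative price-level factor: (1+7.2%)^8 ≈ 1.7440473951.
Multiplying ¥244,613 by the price-level factor gives the future nominal sum.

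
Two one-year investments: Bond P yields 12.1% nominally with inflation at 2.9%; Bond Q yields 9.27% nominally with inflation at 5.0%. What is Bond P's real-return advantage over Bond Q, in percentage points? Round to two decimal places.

Bond P real return: 1.121/1.029 − 1 = 8.941%.
Bond Q real return: 1.0927/1.050 − 1 = 4.067%.
Difference: 8.941 − 4.067 = 4.874 pp.

4.87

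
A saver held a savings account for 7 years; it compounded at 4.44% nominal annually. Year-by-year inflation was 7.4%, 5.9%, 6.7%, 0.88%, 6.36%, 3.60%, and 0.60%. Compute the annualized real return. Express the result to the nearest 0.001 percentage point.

Cumulative inflation factor: 1.074 × 1.059 × 1.067 × 1.0088 × 1.0636 × 1.0360 × 1.0060 ≈ 1.35708.
Nominal growth factor: 1.35540. Real growth factor = 1.35540 / 1.35708 ≈ 0.99876.
Annualized: 0.99876^(1/7) − 1 ≈ -0.00018.

-0.018%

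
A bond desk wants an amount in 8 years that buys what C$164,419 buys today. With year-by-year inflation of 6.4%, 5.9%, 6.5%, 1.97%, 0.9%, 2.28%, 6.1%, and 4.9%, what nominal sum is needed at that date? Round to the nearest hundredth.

Cumulative price-level factor: 1.064 × 1.059 × 1.065 × 1.0197 × 1.009 × 1.0228 × 1.061 × 1.049 ≈ 1.4055049285.
The nominal amount required is C$164,419 scaled up by that factor.

C$231,091.71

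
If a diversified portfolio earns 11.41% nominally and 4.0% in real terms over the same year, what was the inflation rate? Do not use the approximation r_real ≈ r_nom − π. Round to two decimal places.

7.13%

From (1+r_nom) = (1+r_real)(1+π), we get 1+π = (1 + 11.41%)/(1 + 4.0%) = 1.1141/1.040 ≈ 1.07125.
So π ≈ 7.1250%.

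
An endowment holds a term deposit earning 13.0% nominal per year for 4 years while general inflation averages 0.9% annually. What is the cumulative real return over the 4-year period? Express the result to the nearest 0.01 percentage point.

The annual real rate is (1+13.0%)/(1+0.9%) − 1 = 11.9921%.
Compounded over 4 years: (1 + 0.119921)^4 − 1 ≈ 0.57307.

57.31%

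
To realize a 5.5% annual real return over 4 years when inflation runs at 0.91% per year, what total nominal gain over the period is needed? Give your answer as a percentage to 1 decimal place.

Required annual nominal rate: (1+5.5%)(1+0.91%) − 1 = 6.46005%.
Cumulative over 4 years: (1 + 0.0646005)^4 − 1 ≈ 0.28454.

28.5%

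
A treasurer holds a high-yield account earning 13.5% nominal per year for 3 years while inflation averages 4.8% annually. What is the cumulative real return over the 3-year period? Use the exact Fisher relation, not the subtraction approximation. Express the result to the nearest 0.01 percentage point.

The annual real rate is (1+13.5%)/(1+4.8%) − 1 = 8.3015%.
Compounded over 3 years: (1 + 0.083015)^3 − 1 ≈ 0.27029.

27.03%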